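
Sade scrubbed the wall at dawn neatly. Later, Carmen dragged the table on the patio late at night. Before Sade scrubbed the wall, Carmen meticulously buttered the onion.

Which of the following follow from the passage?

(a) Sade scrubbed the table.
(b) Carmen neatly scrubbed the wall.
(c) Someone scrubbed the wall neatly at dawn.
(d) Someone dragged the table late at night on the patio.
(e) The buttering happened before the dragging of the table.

(c), (d), (e)

(a) Not entailed — Sade scrubbed the wall, not the table; the table belongs to the dragging event.
(b) Not entailed — the passage has Sade scrubbing the wall, not Carmen.
(c) Entailed — the original entails any weakening of itself; this just generalizes the agent.
(d) Entailed — every conjunct here is already in the original dragging event.
(e) Entailed — the narrative places the buttering before the dragging.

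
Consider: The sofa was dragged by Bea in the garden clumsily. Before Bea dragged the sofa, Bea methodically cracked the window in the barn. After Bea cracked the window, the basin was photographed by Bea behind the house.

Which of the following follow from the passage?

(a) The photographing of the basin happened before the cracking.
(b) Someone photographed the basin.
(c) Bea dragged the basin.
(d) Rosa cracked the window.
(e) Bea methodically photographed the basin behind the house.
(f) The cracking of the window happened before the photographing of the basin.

(a) Not entailed — the narrative places the cracking before the photographing, not after.
(b) Entailed — every conjunct here is already in the original photographing event.
(c) Not entailed — Bea dragged the sofa, not the basin; the basin belongs to the photographing event.
(d) Not entailed — the passage has Bea cracking the window, not Rosa.
(e) Not entailed — 'methodically' adds information not in the original event.
(f) Entailed — the narrative places the cracking before the photographing.

(b), (f)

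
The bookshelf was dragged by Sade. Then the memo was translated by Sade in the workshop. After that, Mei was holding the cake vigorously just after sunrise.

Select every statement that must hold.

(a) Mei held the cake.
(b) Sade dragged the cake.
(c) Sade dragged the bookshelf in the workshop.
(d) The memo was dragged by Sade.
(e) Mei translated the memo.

(a) Entailed — 'hold' is an activity; 'was holding' entails that some holding happened, so 'held' holds.
(b) Not entailed — Sade dragged the bookshelf, not the cake; the cake belongs to the holding event.
(c) Not entailed — 'in the workshop' adds information not in the original event.
(d) Not entailed — Sade dragged the bookshelf, not the memo; the memo belongs to the translating event.
(e) Not entailed — the passage has Sade translating the memo, not Mei.

(a)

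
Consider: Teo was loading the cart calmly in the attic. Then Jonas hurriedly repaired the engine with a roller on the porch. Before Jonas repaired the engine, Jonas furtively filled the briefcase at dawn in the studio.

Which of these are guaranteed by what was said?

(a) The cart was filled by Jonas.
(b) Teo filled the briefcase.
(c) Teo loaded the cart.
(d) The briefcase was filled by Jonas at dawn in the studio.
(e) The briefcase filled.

(a) Not entailed — Jonas filled the briefcase, not the cart; the cart belongs to the loading event.
(b) Not entailed — the passage has Jonas filling the briefcase, not Teo.
(c) Not entailed — 'was loading' is progressive on an accomplishment; it does not entail the completed 'loaded'.
(d) Entailed — this follows by dropping conjuncts from the filling event's description.
(e) Entailed — 'Jonas filled the briefcase' is causative; it entails the inchoative 'the briefcase filled'.

(d), (e)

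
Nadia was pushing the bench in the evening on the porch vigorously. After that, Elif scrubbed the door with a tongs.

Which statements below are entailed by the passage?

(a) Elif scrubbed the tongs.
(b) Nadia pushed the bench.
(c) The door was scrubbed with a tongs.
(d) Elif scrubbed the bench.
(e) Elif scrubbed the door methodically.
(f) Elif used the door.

(a) Not entailed — the tongs is the instrument, not what was scrubbed.
(b) Entailed — 'push' is an activity; 'was pushing' entails that some pushing happened, so 'pushed' holds.
(c) Entailed — this follows by dropping conjuncts from the scrubbing event's description.
(d) Not entailed — Elif scrubbed the door, not the bench; the bench belongs to the pushing event.
(e) Not entailed — 'methodically' adds information not in the original event.
(f) Not entailed — the door is the patient, not an instrument — Elif used a tongs.

(b), (c)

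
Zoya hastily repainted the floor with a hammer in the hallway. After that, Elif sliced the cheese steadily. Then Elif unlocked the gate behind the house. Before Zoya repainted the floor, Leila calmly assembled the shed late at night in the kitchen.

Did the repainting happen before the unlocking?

The narrative orders the repainting before the unlocking.

yes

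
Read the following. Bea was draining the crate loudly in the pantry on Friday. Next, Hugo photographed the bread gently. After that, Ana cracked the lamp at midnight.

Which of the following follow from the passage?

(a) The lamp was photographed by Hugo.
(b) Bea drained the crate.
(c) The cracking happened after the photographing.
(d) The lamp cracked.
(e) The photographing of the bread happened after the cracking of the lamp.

(c), (d)

(a) Not entailed — Hugo photographed the bread, not the lamp; the lamp belongs to the cracking event.
(b) Not entailed — 'was draining' is progressive on an accomplishment; it does not entail the completed 'drained'.
(c) Entailed — the narrative places the photographing before the cracking.
(d) Entailed — 'Ana cracked the lamp' is causative; it entails the inchoative 'the lamp cracked'.
(e) Not entailed — the narrative places the photographing before the cracking, not after.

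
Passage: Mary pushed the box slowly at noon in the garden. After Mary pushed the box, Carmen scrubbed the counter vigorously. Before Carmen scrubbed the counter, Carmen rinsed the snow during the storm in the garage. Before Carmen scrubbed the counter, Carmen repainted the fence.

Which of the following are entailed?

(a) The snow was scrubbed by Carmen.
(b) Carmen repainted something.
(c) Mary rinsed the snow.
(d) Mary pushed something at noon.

(b), (d)

(a) Not entailed — Carmen scrubbed the counter, not the snow; the snow belongs to the rinsing event.
(b) Entailed — this follows by dropping conjuncts from the repainting event's description.
(c) Not entailed — the passage has Carmen rinsing the snow, not Mary.
(d) Entailed — this follows by dropping conjuncts from the pushing event's description.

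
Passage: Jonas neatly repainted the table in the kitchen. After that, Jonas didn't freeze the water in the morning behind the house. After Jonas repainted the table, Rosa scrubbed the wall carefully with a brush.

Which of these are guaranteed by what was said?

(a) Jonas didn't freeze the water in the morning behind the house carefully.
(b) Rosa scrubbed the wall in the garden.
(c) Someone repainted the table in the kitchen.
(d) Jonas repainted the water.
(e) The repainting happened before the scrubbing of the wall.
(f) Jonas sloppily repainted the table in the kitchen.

(a), (c), (e)

(a) Entailed — under negation, adding a further restriction is entailed: if no such freezing event occurred, none occurred carefully either.
(b) Not entailed — 'in the garden' adds information not in the original event.
(c) Entailed — dropping 'neatly' and generalizing the agent leaves a sub-description the original still satisfies.
(d) Not entailed — Jonas repainted the table, not the water; the water belongs to the freezing event.
(e) Entailed — the narrative places the repainting before the scrubbing.
(f) Not entailed — 'sloppily' adds a manner not in (and inconsistent with) the original.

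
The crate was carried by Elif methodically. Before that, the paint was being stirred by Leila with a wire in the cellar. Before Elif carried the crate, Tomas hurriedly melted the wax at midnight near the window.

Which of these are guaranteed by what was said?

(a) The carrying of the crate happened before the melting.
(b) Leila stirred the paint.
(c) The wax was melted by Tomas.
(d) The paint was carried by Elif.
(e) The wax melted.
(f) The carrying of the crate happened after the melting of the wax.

(b), (c), (e), (f)

(a) Not entailed — the narrative places the melting before the carrying, not after.
(b) Entailed — 'stir' is an activity; 'was stirring' entails that some stirring happened, so 'stirred' holds.
(c) Entailed — this follows by dropping conjuncts from the melting event's description.
(d) Not entailed — Elif carried the crate, not the paint; the paint belongs to the stirring event.
(e) Entailed — 'Tomas melted the wax' is causative; it entails the inchoative 'the wax melted'.
(f) Entailed — the narrative places the melting before the carrying.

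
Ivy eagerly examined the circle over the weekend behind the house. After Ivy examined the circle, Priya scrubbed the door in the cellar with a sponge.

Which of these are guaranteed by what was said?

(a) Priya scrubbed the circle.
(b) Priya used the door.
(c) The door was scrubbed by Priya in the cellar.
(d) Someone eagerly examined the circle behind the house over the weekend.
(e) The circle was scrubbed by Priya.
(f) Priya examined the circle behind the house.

(c), (d)

(a) Not entailed — Priya scrubbed the door, not the circle; the circle belongs to the examining event.
(b) Not entailed — the door is the patient, not an instrument — Priya used a sponge.
(c) Entailed — this follows by dropping conjuncts from the scrubbing event's description.
(d) Entailed — this follows by dropping conjuncts from the examining event's description.
(e) Not entailed — Priya scrubbed the door, not the circle; the circle belongs to the examining event.
(f) Not entailed — the passage has Ivy examining the circle, not Priya.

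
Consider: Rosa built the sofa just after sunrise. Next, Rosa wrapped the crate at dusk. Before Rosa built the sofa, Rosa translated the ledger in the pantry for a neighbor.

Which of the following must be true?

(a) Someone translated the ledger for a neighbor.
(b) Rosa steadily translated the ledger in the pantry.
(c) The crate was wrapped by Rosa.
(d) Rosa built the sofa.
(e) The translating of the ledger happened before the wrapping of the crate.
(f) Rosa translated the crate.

(a), (c), (d), (e)

(a) Entailed — dropping 'in the pantry' and generalizing the agent leaves a sub-description the original still satisfies.
(b) Not entailed — 'steadily' adds information not in the original event.
(c) Entailed — every conjunct here is already in the original wrapping event.
(d) Entailed — dropping 'just after sunrise' leaves a sub-description the original still satisfies.
(e) Entailed — the narrative places the translating before the wrapping.
(f) Not entailed — Rosa translated the ledger, not the crate; the crate belongs to the wrapping event.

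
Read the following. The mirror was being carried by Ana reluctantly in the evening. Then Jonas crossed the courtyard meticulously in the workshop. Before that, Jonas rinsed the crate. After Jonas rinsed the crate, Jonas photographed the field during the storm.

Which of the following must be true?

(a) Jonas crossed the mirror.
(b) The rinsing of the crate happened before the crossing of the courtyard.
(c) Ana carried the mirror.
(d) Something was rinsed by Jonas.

(b), (c), (d)

(a) Not entailed — Jonas crossed the courtyard, not the mirror; the mirror belongs to the carrying event.
(b) Entailed — the narrative places the rinsing before the crossing.
(c) Entailed — 'carry' is an activity; 'was carrying' entails that some carrying happened, so 'carried' holds.
(d) Entailed — this follows by dropping conjuncts from the rinsing event's description.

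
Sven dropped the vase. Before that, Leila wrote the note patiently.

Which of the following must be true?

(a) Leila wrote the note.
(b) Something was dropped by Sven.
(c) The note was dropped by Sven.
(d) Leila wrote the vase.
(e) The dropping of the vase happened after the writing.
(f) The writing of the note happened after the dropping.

(a), (b), (e)

(a) Entailed — every conjunct here is already in the original writing event.
(b) Entailed — the original entails any weakening of itself; this just generalizes the patient.
(c) Not entailed — Sven dropped the vase, not the note; the note belongs to the writing event.
(d) Not entailed — Leila wrote the note, not the vase; the vase belongs to the dropping event.
(e) Entailed — the narrative places the writing before the dropping.
(f) Not entailed — the narrative places the writing before the dropping, not after.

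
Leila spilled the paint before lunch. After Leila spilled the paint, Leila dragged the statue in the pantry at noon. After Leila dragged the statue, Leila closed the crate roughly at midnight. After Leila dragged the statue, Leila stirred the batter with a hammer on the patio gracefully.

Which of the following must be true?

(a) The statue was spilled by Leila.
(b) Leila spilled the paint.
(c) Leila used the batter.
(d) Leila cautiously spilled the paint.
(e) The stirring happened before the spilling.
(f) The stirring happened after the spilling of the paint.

(a) Not entailed — Leila spilled the paint, not the statue; the statue belongs to the dragging event.
(b) Entailed — dropping 'before lunch' leaves a sub-description the original still satisfies.
(c) Not entailed — the batter is the patient, not an instrument — Leila used a hammer.
(d) Not entailed — 'cautiously' adds information not in the original event.
(e) Not entailed — the narrative places the spilling before the stirring, not after.
(f) Entailed — the narrative places the spilling before the stirring.

(b), (f)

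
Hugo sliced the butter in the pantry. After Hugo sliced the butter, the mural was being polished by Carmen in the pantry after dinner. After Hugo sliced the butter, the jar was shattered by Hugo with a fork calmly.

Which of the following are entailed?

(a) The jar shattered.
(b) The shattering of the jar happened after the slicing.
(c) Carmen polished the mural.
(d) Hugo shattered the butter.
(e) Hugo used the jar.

(a), (b), (c)

(a) Entailed — 'Hugo shattered the jar' is causative; it entails the inchoative 'the jar shattered'.
(b) Entailed — the narrative places the slicing before the shattering.
(c) Entailed — 'polish' is an activity; 'was polishing' entails that some polishing happened, so 'polished' holds.
(d) Not entailed — Hugo shattered the jar, not the butter; the butter belongs to the slicing event.
(e) Not entailed — the jar is the patient, not an instrument — Hugo used a fork.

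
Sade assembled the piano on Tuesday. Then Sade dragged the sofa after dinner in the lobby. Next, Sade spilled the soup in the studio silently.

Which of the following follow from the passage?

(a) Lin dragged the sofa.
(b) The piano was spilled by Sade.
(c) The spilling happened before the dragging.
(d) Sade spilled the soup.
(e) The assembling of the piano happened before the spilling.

(a) Not entailed — the passage has Sade dragging the sofa, not Lin.
(b) Not entailed — Sade spilled the soup, not the piano; the piano belongs to the assembling event.
(c) Not entailed — the narrative places the dragging before the spilling, not after.
(d) Entailed — the original entails any weakening of itself; this just drops 'in the studio', 'silently'.
(e) Entailed — the narrative places the assembling before the spilling.

(d), (e)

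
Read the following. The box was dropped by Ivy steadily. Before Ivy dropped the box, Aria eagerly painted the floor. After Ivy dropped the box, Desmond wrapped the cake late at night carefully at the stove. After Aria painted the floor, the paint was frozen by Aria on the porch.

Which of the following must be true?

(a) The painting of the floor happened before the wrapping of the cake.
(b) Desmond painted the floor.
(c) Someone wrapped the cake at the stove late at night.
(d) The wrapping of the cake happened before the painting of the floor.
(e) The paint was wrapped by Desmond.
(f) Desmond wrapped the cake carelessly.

(a) Entailed — the narrative places the painting before the wrapping.
(b) Not entailed — the passage has Aria painting the floor, not Desmond.
(c) Entailed — the original entails any weakening of itself; this just drops 'carefully' and generalizes the agent.
(d) Not entailed — the narrative places the painting before the wrapping, not after.
(e) Not entailed — Desmond wrapped the cake, not the paint; the paint belongs to the freezing event.
(f) Not entailed — 'carelessly' adds a manner not in (and inconsistent with) the original.

(a), (c)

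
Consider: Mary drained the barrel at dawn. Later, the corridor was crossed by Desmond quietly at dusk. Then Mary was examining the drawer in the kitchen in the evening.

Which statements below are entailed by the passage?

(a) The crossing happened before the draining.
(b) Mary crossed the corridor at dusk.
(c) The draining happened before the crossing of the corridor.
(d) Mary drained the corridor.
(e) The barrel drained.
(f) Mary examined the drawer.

(c), (e), (f)

(a) Not entailed — the narrative places the draining before the crossing, not after.
(b) Not entailed — the passage has Desmond crossing the corridor, not Mary.
(c) Entailed — the narrative places the draining before the crossing.
(d) Not entailed — Mary drained the barrel, not the corridor; the corridor belongs to the crossing event.
(e) Entailed — 'Mary drained the barrel' is causative; it entails the inchoative 'the barrel drained'.
(f) Entailed — 'examine' is an activity; 'was examining' entails that some examining happened, so 'examined' holds.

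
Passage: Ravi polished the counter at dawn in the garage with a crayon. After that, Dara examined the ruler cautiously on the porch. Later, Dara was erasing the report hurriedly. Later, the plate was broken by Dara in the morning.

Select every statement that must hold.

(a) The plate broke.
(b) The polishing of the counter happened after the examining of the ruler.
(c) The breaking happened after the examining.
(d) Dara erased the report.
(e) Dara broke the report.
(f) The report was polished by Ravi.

(a), (c)

(a) Entailed — 'Dara broke the plate' is causative; it entails the inchoative 'the plate broke'.
(b) Not entailed — the narrative places the polishing before the examining, not after.
(c) Entailed — the narrative places the examining before the breaking.
(d) Not entailed — 'was erasing' is progressive on an accomplishment; it does not entail the completed 'erased'.
(e) Not entailed — Dara broke the plate, not the report; the report belongs to the erasing event.
(f) Not entailed — Ravi polished the counter, not the report; the report belongs to the erasing event.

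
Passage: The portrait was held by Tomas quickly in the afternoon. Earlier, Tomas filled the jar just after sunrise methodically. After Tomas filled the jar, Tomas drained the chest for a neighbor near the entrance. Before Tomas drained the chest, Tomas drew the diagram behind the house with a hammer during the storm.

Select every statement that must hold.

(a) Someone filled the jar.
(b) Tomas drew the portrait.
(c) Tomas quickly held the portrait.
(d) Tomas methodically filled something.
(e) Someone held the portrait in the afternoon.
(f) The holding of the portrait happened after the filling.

(a), (c), (d), (e), (f)

(a) Entailed — this follows by dropping conjuncts from the filling event's description.
(b) Not entailed — Tomas drew the diagram, not the portrait; the portrait belongs to the holding event.
(c) Entailed — the original entails any weakening of itself; this just drops 'in the afternoon'.
(d) Entailed — the original entails any weakening of itself; this just drops 'just after sunrise' and generalizes the patient.
(e) Entailed — every conjunct here is already in the original holding event.
(f) Entailed — the narrative places the filling before the holding.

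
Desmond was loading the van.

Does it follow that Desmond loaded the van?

'was loading' is progressive; for an accomplishment like 'load the van', it doesn't entail completion.

no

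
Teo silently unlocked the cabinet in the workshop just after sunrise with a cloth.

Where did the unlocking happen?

in the workshop

'in the workshop' marks the location of the unlocking event.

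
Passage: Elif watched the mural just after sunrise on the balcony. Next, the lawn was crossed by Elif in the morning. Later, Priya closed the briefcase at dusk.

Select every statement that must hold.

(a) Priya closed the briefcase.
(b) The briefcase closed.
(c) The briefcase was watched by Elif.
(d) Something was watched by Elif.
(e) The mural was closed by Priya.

(a) Entailed — the original entails any weakening of itself; this just drops 'at dusk'.
(b) Entailed — 'Priya closed the briefcase' is causative; it entails the inchoative 'the briefcase closed'.
(c) Not entailed — Elif watched the mural, not the briefcase; the briefcase belongs to the closing event.
(d) Entailed — every conjunct here is already in the original watching event.
(e) Not entailed — Priya closed the briefcase, not the mural; the mural belongs to the watching event.

(a), (b), (d)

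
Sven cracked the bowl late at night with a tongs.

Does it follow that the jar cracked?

Nothing is said about any jar; only the bowl is affected.

no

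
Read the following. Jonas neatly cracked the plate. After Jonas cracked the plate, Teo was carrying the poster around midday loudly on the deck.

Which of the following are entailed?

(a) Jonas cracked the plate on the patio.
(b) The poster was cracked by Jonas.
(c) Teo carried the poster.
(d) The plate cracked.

(a) Not entailed — 'on the patio' adds information not in the original event.
(b) Not entailed — Jonas cracked the plate, not the poster; the poster belongs to the carrying event.
(c) Entailed — 'carry' is an activity; 'was carrying' entails that some carrying happened, so 'carried' holds.
(d) Entailed — 'Jonas cracked the plate' is causative; it entails the inchoative 'the plate cracked'.

(c), (d)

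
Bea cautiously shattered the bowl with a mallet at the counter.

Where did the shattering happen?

'at the counter' marks the location of the shattering event.

at the counter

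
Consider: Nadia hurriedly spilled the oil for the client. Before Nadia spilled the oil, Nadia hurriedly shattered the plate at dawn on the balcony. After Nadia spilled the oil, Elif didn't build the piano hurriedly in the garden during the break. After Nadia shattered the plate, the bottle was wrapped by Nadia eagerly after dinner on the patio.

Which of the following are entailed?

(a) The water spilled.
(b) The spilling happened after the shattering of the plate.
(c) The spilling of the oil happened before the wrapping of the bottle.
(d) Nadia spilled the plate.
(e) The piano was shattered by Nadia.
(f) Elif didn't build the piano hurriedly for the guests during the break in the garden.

(a) Not entailed — the oil is what spilled, not the water.
(b) Entailed — the narrative places the shattering before the spilling.
(c) Not entailed — the narrative doesn't order the spilling relative to the wrapping.
(d) Not entailed — Nadia spilled the oil, not the plate; the plate belongs to the shattering event.
(e) Not entailed — Nadia shattered the plate, not the piano; the piano belongs to the building event.
(f) Entailed — under negation, adding a further restriction is entailed: if no such building event occurred, none occurred for the guests either.

(b), (f)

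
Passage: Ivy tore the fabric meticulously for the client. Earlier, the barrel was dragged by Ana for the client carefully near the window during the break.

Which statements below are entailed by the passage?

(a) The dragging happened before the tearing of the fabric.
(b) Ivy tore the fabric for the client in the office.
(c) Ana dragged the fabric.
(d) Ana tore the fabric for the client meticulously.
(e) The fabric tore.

(a) Entailed — the narrative places the dragging before the tearing.
(b) Not entailed — 'in the office' adds information not in the original event.
(c) Not entailed — Ana dragged the barrel, not the fabric; the fabric belongs to the tearing event.
(d) Not entailed — the passage has Ivy tearing the fabric, not Ana.
(e) Entailed — 'Ivy tore the fabric' is causative; it entails the inchoative 'the fabric tore'.

(a), (e)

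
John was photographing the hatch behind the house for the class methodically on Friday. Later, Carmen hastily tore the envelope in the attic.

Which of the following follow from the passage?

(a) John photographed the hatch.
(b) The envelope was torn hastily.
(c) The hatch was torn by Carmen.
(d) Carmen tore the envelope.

(b), (d)

(a) Not entailed — 'was photographing' is progressive on an accomplishment; it does not entail the completed 'photographed'.
(b) Entailed — dropping 'in the attic' and generalizing the agent leaves a sub-description the original still satisfies.
(c) Not entailed — Carmen tore the envelope, not the hatch; the hatch belongs to the photographing event.
(d) Entailed — this follows by dropping conjuncts from the tearing event's description.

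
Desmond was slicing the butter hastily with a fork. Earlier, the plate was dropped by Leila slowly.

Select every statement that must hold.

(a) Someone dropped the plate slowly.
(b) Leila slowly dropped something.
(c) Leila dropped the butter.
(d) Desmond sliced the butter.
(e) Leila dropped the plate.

(a), (b), (e)

(a) Entailed — the original entails any weakening of itself; this just generalizes the agent.
(b) Entailed — the original entails any weakening of itself; this just generalizes the patient.
(c) Not entailed — Leila dropped the plate, not the butter; the butter belongs to the slicing event.
(d) Not entailed — 'was slicing' is progressive on an accomplishment; it does not entail the completed 'sliced'.
(e) Entailed — dropping 'slowly' leaves a sub-description the original still satisfies.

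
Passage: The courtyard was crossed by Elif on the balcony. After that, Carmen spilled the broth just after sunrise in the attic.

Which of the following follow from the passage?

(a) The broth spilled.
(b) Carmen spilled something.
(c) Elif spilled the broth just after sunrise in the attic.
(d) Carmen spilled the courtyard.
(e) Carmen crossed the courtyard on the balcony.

(a), (b)

(a) Entailed — 'Carmen spilled the broth' is causative; it entails the inchoative 'the broth spilled'.
(b) Entailed — dropping 'just after sunrise', 'in the attic' and generalizing the patient leaves a sub-description the original still satisfies.
(c) Not entailed — the passage has Carmen spilling the broth, not Elif.
(d) Not entailed — Carmen spilled the broth, not the courtyard; the courtyard belongs to the crossing event.
(e) Not entailed — the passage has Elif crossing the courtyard, not Carmen.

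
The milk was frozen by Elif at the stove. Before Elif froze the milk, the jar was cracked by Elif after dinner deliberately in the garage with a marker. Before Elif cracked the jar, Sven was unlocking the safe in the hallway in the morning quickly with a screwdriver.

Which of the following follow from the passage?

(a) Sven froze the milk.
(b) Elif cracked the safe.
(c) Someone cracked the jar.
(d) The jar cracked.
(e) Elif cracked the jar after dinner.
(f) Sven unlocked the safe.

(a) Not entailed — the passage has Elif freezing the milk, not Sven.
(b) Not entailed — Elif cracked the jar, not the safe; the safe belongs to the unlocking event.
(c) Entailed — this follows by dropping conjuncts from the cracking event's description.
(d) Entailed — 'Elif cracked the jar' is causative; it entails the inchoative 'the jar cracked'.
(e) Entailed — this follows by dropping conjuncts from the cracking event's description.
(f) Not entailed — 'was unlocking' is progressive on an accomplishment; it does not entail the completed 'unlocked'.

(c), (d), (e)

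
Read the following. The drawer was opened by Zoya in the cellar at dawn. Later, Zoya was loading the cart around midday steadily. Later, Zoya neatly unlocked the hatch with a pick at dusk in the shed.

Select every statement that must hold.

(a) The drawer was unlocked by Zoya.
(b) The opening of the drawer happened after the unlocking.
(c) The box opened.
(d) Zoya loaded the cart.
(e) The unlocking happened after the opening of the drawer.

(e)

(a) Not entailed — Zoya unlocked the hatch, not the drawer; the drawer belongs to the opening event.
(b) Not entailed — the narrative places the opening before the unlocking, not after.
(c) Not entailed — the drawer is what opened, not the box.
(d) Not entailed — 'was loading' is progressive on an accomplishment; it does not entail the completed 'loaded'.
(e) Entailed — the narrative places the opening before the unlocking.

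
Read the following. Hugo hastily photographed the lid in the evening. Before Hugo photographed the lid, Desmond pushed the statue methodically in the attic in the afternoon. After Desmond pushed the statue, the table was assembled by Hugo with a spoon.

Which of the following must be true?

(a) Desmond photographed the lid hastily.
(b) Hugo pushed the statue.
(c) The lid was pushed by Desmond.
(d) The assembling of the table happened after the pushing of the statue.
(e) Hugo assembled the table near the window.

(a) Not entailed — the passage has Hugo photographing the lid, not Desmond.
(b) Not entailed — the passage has Desmond pushing the statue, not Hugo.
(c) Not entailed — Desmond pushed the statue, not the lid; the lid belongs to the photographing event.
(d) Entailed — the narrative places the pushing before the assembling.
(e) Not entailed — 'near the window' adds information not in the original event.

(d)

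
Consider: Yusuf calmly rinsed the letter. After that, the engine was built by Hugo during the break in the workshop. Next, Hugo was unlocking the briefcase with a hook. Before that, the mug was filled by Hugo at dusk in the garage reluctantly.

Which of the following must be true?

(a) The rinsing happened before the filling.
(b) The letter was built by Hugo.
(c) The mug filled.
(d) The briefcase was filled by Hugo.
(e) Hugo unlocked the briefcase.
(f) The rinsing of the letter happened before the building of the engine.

(a) Not entailed — the narrative doesn't order the rinsing relative to the filling.
(b) Not entailed — Hugo built the engine, not the letter; the letter belongs to the rinsing event.
(c) Entailed — 'Hugo filled the mug' is causative; it entails the inchoative 'the mug filled'.
(d) Not entailed — Hugo filled the mug, not the briefcase; the briefcase belongs to the unlocking event.
(e) Not entailed — 'was unlocking' is progressive on an accomplishment; it does not entail the completed 'unlocked'.
(f) Entailed — the narrative places the rinsing before the building.

(c), (f)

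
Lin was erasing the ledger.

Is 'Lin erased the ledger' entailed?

'was erasing' is progressive; for an accomplishment like 'erase the ledger', it doesn't entail completion.

no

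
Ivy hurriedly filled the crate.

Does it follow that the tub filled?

no

Nothing is said about any tub; only the crate is affected.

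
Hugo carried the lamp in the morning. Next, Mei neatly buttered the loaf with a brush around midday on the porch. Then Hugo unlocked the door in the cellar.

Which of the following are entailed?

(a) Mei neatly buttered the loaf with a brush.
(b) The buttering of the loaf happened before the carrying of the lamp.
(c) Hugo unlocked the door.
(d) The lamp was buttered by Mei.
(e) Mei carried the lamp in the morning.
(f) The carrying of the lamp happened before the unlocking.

(a), (c), (f)

(a) Entailed — the original entails any weakening of itself; this just drops 'around midday', 'on the porch'.
(b) Not entailed — the narrative places the carrying before the buttering, not after.
(c) Entailed — this follows by dropping conjuncts from the unlocking event's description.
(d) Not entailed — Mei buttered the loaf, not the lamp; the lamp belongs to the carrying event.
(e) Not entailed — the passage has Hugo carrying the lamp, not Mei.
(f) Entailed — the narrative places the carrying before the unlocking.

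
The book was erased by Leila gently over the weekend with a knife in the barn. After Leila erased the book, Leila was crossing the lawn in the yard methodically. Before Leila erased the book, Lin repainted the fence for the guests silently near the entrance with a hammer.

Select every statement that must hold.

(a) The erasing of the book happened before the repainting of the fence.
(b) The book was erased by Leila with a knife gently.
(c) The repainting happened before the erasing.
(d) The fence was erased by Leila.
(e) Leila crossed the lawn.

(b), (c)

(a) Not entailed — the narrative places the repainting before the erasing, not after.
(b) Entailed — the original entails any weakening of itself; this just drops 'in the barn', 'over the weekend'.
(c) Entailed — the narrative places the repainting before the erasing.
(d) Not entailed — Leila erased the book, not the fence; the fence belongs to the repainting event.
(e) Not entailed — 'was crossing' is progressive on an accomplishment; it does not entail the completed 'crossed'.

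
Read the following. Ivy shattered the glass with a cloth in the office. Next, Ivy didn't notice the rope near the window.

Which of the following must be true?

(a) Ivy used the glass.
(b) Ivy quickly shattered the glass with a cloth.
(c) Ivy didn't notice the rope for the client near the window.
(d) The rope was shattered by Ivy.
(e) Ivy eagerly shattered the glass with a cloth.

(a) Not entailed — the glass is the patient, not an instrument — Ivy used a cloth.
(b) Not entailed — 'quickly' adds information not in the original event.
(c) Entailed — under negation, adding a further restriction is entailed: if no such noticing event occurred, none occurred for the client either.
(d) Not entailed — Ivy shattered the glass, not the rope; the rope belongs to the noticing event.
(e) Not entailed — 'eagerly' adds information not in the original event.

(c)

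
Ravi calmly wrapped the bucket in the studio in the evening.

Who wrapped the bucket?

'Ravi' marks the agent of the wrapping event.

Ravi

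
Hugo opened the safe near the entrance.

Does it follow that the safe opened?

'Hugo opened the safe' is the causative; it entails the inchoative 'the safe opened'.

yes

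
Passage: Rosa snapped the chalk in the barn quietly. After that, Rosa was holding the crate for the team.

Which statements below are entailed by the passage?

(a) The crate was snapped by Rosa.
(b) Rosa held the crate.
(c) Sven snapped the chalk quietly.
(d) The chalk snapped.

(a) Not entailed — Rosa snapped the chalk, not the crate; the crate belongs to the holding event.
(b) Entailed — 'hold' is an activity; 'was holding' entails that some holding happened, so 'held' holds.
(c) Not entailed — the passage has Rosa snapping the chalk, not Sven.
(d) Entailed — 'Rosa snapped the chalk' is causative; it entails the inchoative 'the chalk snapped'.

(b), (d)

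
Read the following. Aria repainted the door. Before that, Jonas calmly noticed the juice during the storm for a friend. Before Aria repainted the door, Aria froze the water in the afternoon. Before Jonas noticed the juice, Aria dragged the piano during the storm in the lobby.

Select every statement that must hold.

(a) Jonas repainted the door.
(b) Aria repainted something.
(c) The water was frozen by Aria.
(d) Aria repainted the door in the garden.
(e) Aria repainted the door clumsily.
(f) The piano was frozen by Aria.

(b), (c)

(a) Not entailed — the passage has Aria repainting the door, not Jonas.
(b) Entailed — the original entails any weakening of itself; this just generalizes the patient.
(c) Entailed — this follows by dropping conjuncts from the freezing event's description.
(d) Not entailed — 'in the garden' adds information not in the original event.
(e) Not entailed — 'clumsily' adds information not in the original event.
(f) Not entailed — Aria froze the water, not the piano; the piano belongs to the dragging event.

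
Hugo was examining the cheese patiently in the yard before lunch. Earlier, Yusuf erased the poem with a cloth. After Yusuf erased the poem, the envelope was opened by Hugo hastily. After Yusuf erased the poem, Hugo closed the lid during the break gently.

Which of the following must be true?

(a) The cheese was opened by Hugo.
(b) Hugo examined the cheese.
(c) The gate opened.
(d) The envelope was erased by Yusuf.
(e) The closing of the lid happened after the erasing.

(b), (e)

(a) Not entailed — Hugo opened the envelope, not the cheese; the cheese belongs to the examining event.
(b) Entailed — 'examine' is an activity; 'was examining' entails that some examining happened, so 'examined' holds.
(c) Not entailed — the envelope is what opened, not the gate.
(d) Not entailed — Yusuf erased the poem, not the envelope; the envelope belongs to the opening event.
(e) Entailed — the narrative places the erasing before the closing.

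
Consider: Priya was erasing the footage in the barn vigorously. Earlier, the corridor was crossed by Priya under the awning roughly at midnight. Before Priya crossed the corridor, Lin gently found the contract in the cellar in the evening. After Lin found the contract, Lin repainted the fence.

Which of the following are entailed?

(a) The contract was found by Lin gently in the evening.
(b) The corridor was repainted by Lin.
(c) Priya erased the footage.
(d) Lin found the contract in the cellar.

(a) Entailed — this follows by dropping conjuncts from the finding event's description.
(b) Not entailed — Lin repainted the fence, not the corridor; the corridor belongs to the crossing event.
(c) Not entailed — 'was erasing' is progressive on an accomplishment; it does not entail the completed 'erased'.
(d) Entailed — every conjunct here is already in the original finding event.

(a), (d)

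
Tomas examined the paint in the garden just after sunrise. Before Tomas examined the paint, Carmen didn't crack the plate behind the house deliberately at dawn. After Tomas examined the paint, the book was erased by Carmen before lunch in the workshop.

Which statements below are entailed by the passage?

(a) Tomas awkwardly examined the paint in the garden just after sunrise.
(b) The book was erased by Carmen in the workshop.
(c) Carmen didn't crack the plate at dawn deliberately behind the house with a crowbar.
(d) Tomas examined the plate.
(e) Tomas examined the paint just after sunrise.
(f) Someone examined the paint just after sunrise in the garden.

(a) Not entailed — 'awkwardly' adds information not in the original event.
(b) Entailed — every conjunct here is already in the original erasing event.
(c) Entailed — under negation, adding a further restriction is entailed: if no such cracking event occurred, none occurred with a crowbar either.
(d) Not entailed — Tomas examined the paint, not the plate; the plate belongs to the cracking event.
(e) Entailed — every conjunct here is already in the original examining event.
(f) Entailed — every conjunct here is already in the original examining event.

(b), (c), (e), (f)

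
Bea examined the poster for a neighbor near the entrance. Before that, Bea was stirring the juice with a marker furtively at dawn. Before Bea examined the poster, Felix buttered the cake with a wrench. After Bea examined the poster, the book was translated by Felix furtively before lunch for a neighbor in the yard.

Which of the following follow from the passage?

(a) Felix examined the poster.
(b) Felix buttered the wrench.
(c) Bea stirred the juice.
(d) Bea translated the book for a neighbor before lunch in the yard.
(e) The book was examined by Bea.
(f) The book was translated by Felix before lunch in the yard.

(c), (f)

(a) Not entailed — the passage has Bea examining the poster, not Felix.
(b) Not entailed — the wrench is the instrument, not what was buttered.
(c) Entailed — 'stir' is an activity; 'was stirring' entails that some stirring happened, so 'stirred' holds.
(d) Not entailed — the passage has Felix translating the book, not Bea.
(e) Not entailed — Bea examined the poster, not the book; the book belongs to the translating event.
(f) Entailed — this follows by dropping conjuncts from the translating event's description.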